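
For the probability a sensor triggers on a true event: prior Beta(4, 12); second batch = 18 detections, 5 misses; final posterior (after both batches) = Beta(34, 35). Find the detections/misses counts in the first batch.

Sequential conjugate updates are equivalent to a single update on the pooled data, so total successes = posterior α − prior α and total failures = posterior β − prior β.
Total across both batches: 34−4=30 detections, 35−12=23 misses.
Subtract the second batch: 30−18=12 detections and 23−5=18 misses.

12 detections and 18 misses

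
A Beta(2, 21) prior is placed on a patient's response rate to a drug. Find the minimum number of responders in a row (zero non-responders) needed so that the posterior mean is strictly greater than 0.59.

k = 29

After k responders and 0 non-responders the posterior is Beta(2+k, 21), with mean (2+k)/(2+21+k).
Set (2+k)/(23+k) > 0.59 and solve: k > (0.59·23 − 2)/(1 − 0.59) = 28.220.
The smallest integer exceeding 28.220 is 29, and checking k=29: (31)/(52) = 0.5962 > 0.59.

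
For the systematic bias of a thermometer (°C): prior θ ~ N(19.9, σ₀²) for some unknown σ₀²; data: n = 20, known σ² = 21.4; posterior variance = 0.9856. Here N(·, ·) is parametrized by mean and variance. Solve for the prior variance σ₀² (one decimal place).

σ₀² = 12.5

For the Normal–Normal model with known σ², precisions add: τ_n = τ₀ + n/σ².
So 1/σ₀² = 1/0.9856 − 20/21.4 = 1.014610 − 0.934579 = 0.080031.
Hence σ₀² = 1/0.080031 ≈ 12.5.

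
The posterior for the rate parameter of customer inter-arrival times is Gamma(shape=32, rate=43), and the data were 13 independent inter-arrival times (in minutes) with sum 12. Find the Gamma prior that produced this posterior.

Gamma–exponential conjugacy: posterior shape = α + n, posterior rate = β + Σtᵢ.
So α = 32 − 13 = 19 and β = 43 − 12 = 31.

Gamma(shape=19, rate=31)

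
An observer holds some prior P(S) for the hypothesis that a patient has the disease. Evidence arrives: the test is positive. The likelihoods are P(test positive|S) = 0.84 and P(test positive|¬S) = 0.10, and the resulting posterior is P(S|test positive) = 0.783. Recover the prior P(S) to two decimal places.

P(S) = 0.30

Bayes' rule in odds form gives O(S|E) = O(S)·[P(E|S)/P(E|¬S)], hence O(S) = O(S|E)/LR.
Posterior odds = 0.783/(1−0.783) = 3.6083. LR = 0.84/0.10 = 8.4000.
Prior odds = 3.6083/8.4000 = 0.4296, so P(S) = 0.4296/(1+0.4296) ≈ 0.30.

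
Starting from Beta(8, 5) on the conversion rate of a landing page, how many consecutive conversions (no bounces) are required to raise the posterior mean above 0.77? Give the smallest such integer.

k = 9

After k conversions and 0 bounces the posterior is Beta(8+k, 5), with mean (8+k)/(8+5+k).
Set (8+k)/(13+k) > 0.77 and solve: k > (0.77·13 − 8)/(1 − 0.77) = 8.739.
The smallest integer exceeding 8.739 is 9, and checking k=9: (17)/(22) = 0.7727 > 0.77.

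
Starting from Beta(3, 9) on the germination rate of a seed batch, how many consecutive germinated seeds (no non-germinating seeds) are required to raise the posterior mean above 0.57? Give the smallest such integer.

After k germinated seeds and 0 non-germinating seeds the posterior is Beta(3+k, 9), with mean (3+k)/(3+9+k).
Set (3+k)/(12+k) > 0.57 and solve: k > (0.57·12 − 3)/(1 − 0.57) = 8.930.
The smallest integer exceeding 8.930 is 9, and checking k=9: (12)/(21) = 0.5714 > 0.57.

k = 9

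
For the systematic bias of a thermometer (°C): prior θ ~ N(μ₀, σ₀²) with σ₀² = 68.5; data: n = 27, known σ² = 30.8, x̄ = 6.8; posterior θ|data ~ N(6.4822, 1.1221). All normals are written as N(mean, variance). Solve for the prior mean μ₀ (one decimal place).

With known observation variance, the Normal–Normal posterior has precision τ_n = τ₀ + n/σ² and mean μ_n = (τ₀μ₀ + (n/σ²)x̄)/τ_n.
Here τ₀ = 1/68.5 = 0.014599 and τ_data = 27/30.8 = 0.876623, so τ_n = 0.891222.
Rearranging for μ₀: μ₀ = (μ_n·τ_n − τ_data·x̄)/τ₀ = (6.4822·0.891222 − 0.876623·6.8) / 0.014599 = -0.183957/0.014599 ≈ -12.6.

μ₀ = -12.6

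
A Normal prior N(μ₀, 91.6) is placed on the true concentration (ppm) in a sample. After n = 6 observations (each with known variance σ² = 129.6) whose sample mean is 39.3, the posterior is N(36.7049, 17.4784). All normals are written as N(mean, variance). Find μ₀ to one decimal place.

μ₀ = 25.7

The posterior mean is a precision-weighted average: μ_n = (τ₀μ₀ + τ_data·x̄)/(τ₀+τ_data), with τ₀=1/σ₀² and τ_data=n/σ².
Here τ₀ = 1/91.6 = 0.010917 and τ_data = 6/129.6 = 0.046296, so τ_n = 0.057213.
Rearranging for μ₀: μ₀ = (μ_n·τ_n − τ_data·x̄)/τ₀ = (36.7049·0.057213 − 0.046296·39.3) / 0.010917 = 0.280565/0.010917 ≈ 25.7.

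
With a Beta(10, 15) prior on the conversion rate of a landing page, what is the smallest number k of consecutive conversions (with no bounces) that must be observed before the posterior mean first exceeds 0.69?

k = 24

After k conversions and 0 bounces the posterior is Beta(10+k, 15), with mean (10+k)/(10+15+k).
Set (10+k)/(25+k) > 0.69 and solve: k > (0.69·25 − 10)/(1 − 0.69) = 23.387.
The smallest integer exceeding 23.387 is 24.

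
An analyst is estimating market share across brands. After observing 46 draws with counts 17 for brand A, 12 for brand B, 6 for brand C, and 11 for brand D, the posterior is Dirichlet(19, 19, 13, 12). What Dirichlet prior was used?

For a Dirichlet(α) prior with multinomial counts c, the posterior is Dirichlet(α + c) componentwise.
Subtract each count from the matching posterior parameter: 19−17=2, 19−12=7, 13−6=7, 12−11=1.

Dirichlet(2, 7, 7, 1)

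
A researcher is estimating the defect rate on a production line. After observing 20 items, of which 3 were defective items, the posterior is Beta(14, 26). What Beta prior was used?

Under Beta–binomial conjugacy the posterior parameters are (a+s, b+f).
So a = 14 − 3 = 11 and b = 26 − 17 = 9.

Beta(11, 9)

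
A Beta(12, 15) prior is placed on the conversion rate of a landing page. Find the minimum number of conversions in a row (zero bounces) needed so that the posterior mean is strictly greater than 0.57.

k = 8

After k conversions and 0 bounces the posterior is Beta(12+k, 15), with mean (12+k)/(12+15+k).
Set (12+k)/(27+k) > 0.57 and solve: k > (0.57·27 − 12)/(1 − 0.57) = 7.884.
The smallest integer exceeding 7.884 is 8.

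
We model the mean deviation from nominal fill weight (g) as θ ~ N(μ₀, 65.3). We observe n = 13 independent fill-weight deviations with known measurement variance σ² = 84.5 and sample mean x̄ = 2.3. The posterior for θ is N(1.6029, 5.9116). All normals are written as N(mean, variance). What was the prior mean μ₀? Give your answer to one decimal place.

μ₀ = -5.4

With known observation variance, the Normal–Normal posterior has precision τ_n = τ₀ + n/σ² and mean μ_n = (τ₀μ₀ + (n/σ²)x̄)/τ_n.
Here τ₀ = 1/65.3 = 0.015314 and τ_data = 13/84.5 = 0.153846, so τ_n = 0.169160.
Rearranging for μ₀: μ₀ = (μ_n·τ_n − τ_data·x̄)/τ₀ = (1.6029·0.169160 − 0.153846·2.3) / 0.015314 = -0.082699/0.015314 ≈ -5.4.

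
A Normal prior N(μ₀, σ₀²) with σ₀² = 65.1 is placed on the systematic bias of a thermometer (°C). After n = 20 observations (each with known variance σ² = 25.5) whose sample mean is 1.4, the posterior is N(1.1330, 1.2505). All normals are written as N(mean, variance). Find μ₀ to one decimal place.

The posterior mean is a precision-weighted average: μ_n = (τ₀μ₀ + τ_data·x̄)/(τ₀+τ_data), with τ₀=1/σ₀² and τ_data=n/σ².
Here τ₀ = 1/65.1 = 0.015361 and τ_data = 20/25.5 = 0.784314, so τ_n = 0.799675.
Rearranging for μ₀: μ₀ = (μ_n·τ_n − τ_data·x̄)/τ₀ = (1.1330·0.799675 − 0.784314·1.4) / 0.015361 = -0.192008/0.015361 ≈ -12.5.

μ₀ = -12.5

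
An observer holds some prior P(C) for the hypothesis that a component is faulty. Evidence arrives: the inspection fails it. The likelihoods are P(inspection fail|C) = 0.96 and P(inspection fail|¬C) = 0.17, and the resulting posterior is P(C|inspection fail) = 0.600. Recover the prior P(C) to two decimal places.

P(C) = 0.21

In odds form, posterior odds = prior odds × likelihood ratio, so prior odds = posterior odds ÷ LR.
Posterior odds = 0.600/(1−0.600) = 1.5000. LR = 0.96/0.17 = 5.6471.
Prior odds = 1.5000/5.6471 = 0.2656, so P(C) = 0.2656/(1+0.2656) ≈ 0.21.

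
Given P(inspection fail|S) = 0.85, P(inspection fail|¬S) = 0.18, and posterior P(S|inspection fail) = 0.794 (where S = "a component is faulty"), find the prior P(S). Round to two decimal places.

In odds form, posterior odds = prior odds × likelihood ratio, so prior odds = posterior odds ÷ LR.
Posterior odds = 0.794/(1−0.794) = 3.8544. LR = 0.85/0.18 = 4.7222.
Prior odds = 3.8544/4.7222 = 0.8162, so P(S) = 0.8162/(1+0.8162) ≈ 0.45.

P(S) = 0.45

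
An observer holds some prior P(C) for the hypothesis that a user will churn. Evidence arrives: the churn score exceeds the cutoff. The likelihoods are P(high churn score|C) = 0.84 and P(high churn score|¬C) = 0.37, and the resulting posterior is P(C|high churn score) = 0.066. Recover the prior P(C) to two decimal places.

P(C) = 0.03

In odds form, posterior odds = prior odds × likelihood ratio, so prior odds = posterior odds ÷ LR.
Posterior odds = 0.066/(1−0.066) = 0.0707. LR = 0.84/0.37 = 2.2703.
Prior odds = 0.0707/2.2703 = 0.0311, so P(C) = 0.0311/(1+0.0311) ≈ 0.03.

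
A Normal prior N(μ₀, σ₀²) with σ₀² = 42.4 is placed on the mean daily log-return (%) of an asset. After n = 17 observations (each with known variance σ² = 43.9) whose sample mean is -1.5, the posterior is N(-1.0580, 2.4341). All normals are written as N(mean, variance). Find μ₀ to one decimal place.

With known observation variance, the Normal–Normal posterior has precision τ_n = τ₀ + n/σ² and mean μ_n = (τ₀μ₀ + (n/σ²)x̄)/τ_n.
Here τ₀ = 1/42.4 = 0.023585 and τ_data = 17/43.9 = 0.387244, so τ_n = 0.410829.
Rearranging for μ₀: μ₀ = (μ_n·τ_n − τ_data·x̄)/τ₀ = (-1.0580·0.410829 − 0.387244·-1.5) / 0.023585 = 0.146209/0.023585 ≈ 6.2.

μ₀ = 6.2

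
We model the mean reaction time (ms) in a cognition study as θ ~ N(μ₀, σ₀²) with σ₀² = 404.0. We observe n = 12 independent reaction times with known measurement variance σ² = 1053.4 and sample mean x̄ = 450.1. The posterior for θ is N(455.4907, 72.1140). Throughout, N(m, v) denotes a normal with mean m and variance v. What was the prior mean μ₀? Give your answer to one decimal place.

μ₀ = 480.3

With known observation variance, the Normal–Normal posterior has precision τ_n = τ₀ + n/σ² and mean μ_n = (τ₀μ₀ + (n/σ²)x̄)/τ_n.
Here τ₀ = 1/404.0 = 0.002475 and τ_data = 12/1053.4 = 0.011392, so τ_n = 0.013867.
Rearranging for μ₀: μ₀ = (μ_n·τ_n − τ_data·x̄)/τ₀ = (455.4907·0.013867 − 0.011392·450.1) / 0.002475 = 1.188750/0.002475 ≈ 480.3.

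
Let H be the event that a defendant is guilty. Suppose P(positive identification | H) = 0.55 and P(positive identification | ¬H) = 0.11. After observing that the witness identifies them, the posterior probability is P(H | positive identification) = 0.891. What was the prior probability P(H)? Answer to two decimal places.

Bayes' rule in odds form gives O(H|E) = O(H)·[P(E|H)/P(E|¬H)], hence O(H) = O(H|E)/LR.
Posterior odds = 0.891/(1−0.891) = 8.1743. LR = 0.55/0.11 = 5.0000.
Prior odds = 8.1743/5.0000 = 1.6349, so P(H) = 1.6349/(1+1.6349) ≈ 0.62.

P(H) = 0.62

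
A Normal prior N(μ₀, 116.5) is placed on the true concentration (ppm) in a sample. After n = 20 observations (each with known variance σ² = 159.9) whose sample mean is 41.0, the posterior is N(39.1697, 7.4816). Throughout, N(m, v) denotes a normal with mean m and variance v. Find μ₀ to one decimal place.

μ₀ = 12.5

With known observation variance, the Normal–Normal posterior has precision τ_n = τ₀ + n/σ² and mean μ_n = (τ₀μ₀ + (n/σ²)x̄)/τ_n.
Here τ₀ = 1/116.5 = 0.008584 and τ_data = 20/159.9 = 0.125078, so τ_n = 0.133662.
Rearranging for μ₀: μ₀ = (μ_n·τ_n − τ_data·x̄)/τ₀ = (39.1697·0.133662 − 0.125078·41.0) / 0.008584 = 0.107302/0.008584 ≈ 12.5.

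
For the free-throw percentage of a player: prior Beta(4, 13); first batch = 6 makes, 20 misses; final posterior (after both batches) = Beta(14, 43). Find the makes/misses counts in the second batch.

Because Beta–binomial updating is additive in the counts, the combined data contributed (α_post−α_prior, β_post−β_prior) successes and failures.
Total across both batches: 14−4=10 makes, 43−13=30 misses.
Subtract the first batch: 10−6=4 makes and 30−20=10 misses.

4 makes and 10 misses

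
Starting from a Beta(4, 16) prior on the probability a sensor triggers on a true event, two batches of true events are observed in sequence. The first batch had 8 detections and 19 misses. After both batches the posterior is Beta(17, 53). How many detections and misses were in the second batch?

Because Beta–binomial updating is additive in the counts, the combined data contributed (α_post−α_prior, β_post−β_prior) successes and failures.
Total across both batches: 17−4=13 detections, 53−16=37 misses.
Subtract the first batch: 13−8=5 detections and 37−19=18 misses.

5 detections and 18 misses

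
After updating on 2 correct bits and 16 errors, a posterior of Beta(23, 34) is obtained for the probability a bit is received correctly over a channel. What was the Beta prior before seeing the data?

A Beta(a, b) prior with s successes and f failures in binomial data gives a Beta(a+s, b+f) posterior.
So a = 23 − 2 = 21 and b = 34 − 16 = 18.

Beta(21, 18)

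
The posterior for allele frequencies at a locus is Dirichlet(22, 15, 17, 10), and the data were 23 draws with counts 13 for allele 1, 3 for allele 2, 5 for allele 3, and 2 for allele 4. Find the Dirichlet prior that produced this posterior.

Dirichlet(9, 12, 12, 8)

For a Dirichlet(α) prior with multinomial counts c, the posterior is Dirichlet(α + c) componentwise.
Subtract each count from the matching posterior parameter: 22−13=9, 15−3=12, 17−5=12, 10−2=8.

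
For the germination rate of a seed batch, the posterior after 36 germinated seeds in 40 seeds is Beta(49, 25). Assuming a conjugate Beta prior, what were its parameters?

Under Beta–binomial conjugacy the posterior parameters are (α+s, β+f).
So α = 49 − 36 = 13 and β = 25 − 4 = 21.

Beta(13, 21)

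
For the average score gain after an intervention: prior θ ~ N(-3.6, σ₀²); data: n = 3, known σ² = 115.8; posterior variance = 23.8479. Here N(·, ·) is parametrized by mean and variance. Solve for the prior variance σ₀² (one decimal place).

σ₀² = 62.4

Posterior precision equals prior precision plus data precision: 1/σ_n² = 1/σ₀² + n/σ².
So 1/σ₀² = 1/23.8479 − 3/115.8 = 0.041932 − 0.025907 = 0.016025.
Hence σ₀² = 1/0.016025 ≈ 62.4.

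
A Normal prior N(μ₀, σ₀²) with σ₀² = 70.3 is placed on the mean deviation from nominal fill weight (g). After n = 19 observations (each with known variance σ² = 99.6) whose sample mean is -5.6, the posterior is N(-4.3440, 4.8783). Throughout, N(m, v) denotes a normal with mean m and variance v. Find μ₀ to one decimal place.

With known observation variance, the Normal–Normal posterior has precision τ_n = τ₀ + n/σ² and mean μ_n = (τ₀μ₀ + (n/σ²)x̄)/τ_n.
Here τ₀ = 1/70.3 = 0.014225 and τ_data = 19/99.6 = 0.190763, so τ_n = 0.204988.
Rearranging for μ₀: μ₀ = (μ_n·τ_n − τ_data·x̄)/τ₀ = (-4.3440·0.204988 − 0.190763·-5.6) / 0.014225 = 0.177805/0.014225 ≈ 12.5.

μ₀ = 12.5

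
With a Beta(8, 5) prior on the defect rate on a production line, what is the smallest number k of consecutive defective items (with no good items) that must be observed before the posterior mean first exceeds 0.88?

After k defective items and 0 good items the posterior is Beta(8+k, 5), with mean (8+k)/(8+5+k).
Set (8+k)/(13+k) > 0.88 and solve: k > (0.88·13 − 8)/(1 − 0.88) = 28.667.
The smallest integer exceeding 28.667 is 29.

k = 29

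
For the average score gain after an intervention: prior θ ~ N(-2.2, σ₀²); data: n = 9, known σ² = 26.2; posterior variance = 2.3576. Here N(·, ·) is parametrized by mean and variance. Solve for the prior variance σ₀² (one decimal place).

For the Normal–Normal model with known σ², precisions add: τ_n = τ₀ + n/σ².
So 1/σ₀² = 1/2.3576 − 9/26.2 = 0.424160 − 0.343511 = 0.080649.
Hence σ₀² = 1/0.080649 ≈ 12.4.

σ₀² = 12.4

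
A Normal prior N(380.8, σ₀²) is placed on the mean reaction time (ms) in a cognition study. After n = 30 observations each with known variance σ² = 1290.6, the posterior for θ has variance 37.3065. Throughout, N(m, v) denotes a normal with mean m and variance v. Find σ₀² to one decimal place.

For the Normal–Normal model with known σ², precisions add: τ_n = τ₀ + n/σ².
So 1/σ₀² = 1/37.3065 − 30/1290.6 = 0.026805 − 0.023245 = 0.003560.
Hence σ₀² = 1/0.003560 ≈ 280.9.

σ₀² = 280.9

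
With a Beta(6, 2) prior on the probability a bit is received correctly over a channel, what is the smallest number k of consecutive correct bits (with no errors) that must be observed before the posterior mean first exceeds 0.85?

After k correct bits and 0 errors the posterior is Beta(6+k, 2), with mean (6+k)/(6+2+k).
Set (6+k)/(8+k) > 0.85 and solve: k > (0.85·8 − 6)/(1 − 0.85) = 5.333.
The smallest integer exceeding 5.333 is 6.

k = 6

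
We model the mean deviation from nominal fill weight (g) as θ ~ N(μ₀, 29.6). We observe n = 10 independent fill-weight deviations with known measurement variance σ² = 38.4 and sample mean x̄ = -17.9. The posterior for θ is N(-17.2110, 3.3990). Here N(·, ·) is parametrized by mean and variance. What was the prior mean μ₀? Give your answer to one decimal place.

μ₀ = -11.9

The posterior mean is a precision-weighted average: μ_n = (τ₀μ₀ + τ_data·x̄)/(τ₀+τ_data), with τ₀=1/σ₀² and τ_data=n/σ².
Here τ₀ = 1/29.6 = 0.033784 and τ_data = 10/38.4 = 0.260417, so τ_n = 0.294201.
Rearranging for μ₀: μ₀ = (μ_n·τ_n − τ_data·x̄)/τ₀ = (-17.2110·0.294201 − 0.260417·-17.9) / 0.033784 = -0.402029/0.033784 ≈ -11.9.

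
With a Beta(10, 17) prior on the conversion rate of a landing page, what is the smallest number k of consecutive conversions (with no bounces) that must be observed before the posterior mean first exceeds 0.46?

k = 5

After k conversions and 0 bounces the posterior is Beta(10+k, 17), with mean (10+k)/(10+17+k).
Set (10+k)/(27+k) > 0.46 and solve: k > (0.46·27 − 10)/(1 − 0.46) = 4.481.
The smallest integer exceeding 4.481 is 5, and checking k=5: (15)/(32) = 0.4688 > 0.46.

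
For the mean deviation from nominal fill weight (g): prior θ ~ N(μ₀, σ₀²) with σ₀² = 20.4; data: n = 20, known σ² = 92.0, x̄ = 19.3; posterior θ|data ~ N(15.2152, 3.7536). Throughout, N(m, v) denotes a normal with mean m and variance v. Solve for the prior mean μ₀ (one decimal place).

The posterior mean is a precision-weighted average: μ_n = (τ₀μ₀ + τ_data·x̄)/(τ₀+τ_data), with τ₀=1/σ₀² and τ_data=n/σ².
Here τ₀ = 1/20.4 = 0.049020 and τ_data = 20/92.0 = 0.217391, so τ_n = 0.266411.
Rearranging for μ₀: μ₀ = (μ_n·τ_n − τ_data·x̄)/τ₀ = (15.2152·0.266411 − 0.217391·19.3) / 0.049020 = -0.142150/0.049020 ≈ -2.9.

μ₀ = -2.9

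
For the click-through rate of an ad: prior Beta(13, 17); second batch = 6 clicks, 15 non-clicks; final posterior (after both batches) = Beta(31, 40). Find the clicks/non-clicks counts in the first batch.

12 clicks and 8 non-clicks

Because Beta–binomial updating is additive in the counts, the combined data contributed (α_post−α_prior, β_post−β_prior) successes and failures.
Total across both batches: 31−13=18 clicks, 40−17=23 non-clicks.
Subtract the second batch: 18−6=12 clicks and 23−15=8 non-clicks.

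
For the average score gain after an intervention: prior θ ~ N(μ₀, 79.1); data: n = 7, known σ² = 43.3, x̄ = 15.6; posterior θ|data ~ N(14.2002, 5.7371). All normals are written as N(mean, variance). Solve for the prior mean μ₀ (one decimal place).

With known observation variance, the Normal–Normal posterior has precision τ_n = τ₀ + n/σ² and mean μ_n = (τ₀μ₀ + (n/σ²)x̄)/τ_n.
Here τ₀ = 1/79.1 = 0.012642 and τ_data = 7/43.3 = 0.161663, so τ_n = 0.174305.
Rearranging for μ₀: μ₀ = (μ_n·τ_n − τ_data·x̄)/τ₀ = (14.2002·0.174305 − 0.161663·15.6) / 0.012642 = -0.046777/0.012642 ≈ -3.7.

μ₀ = -3.7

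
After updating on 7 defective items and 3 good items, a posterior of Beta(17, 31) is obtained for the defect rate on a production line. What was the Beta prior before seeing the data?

Under Beta–binomial conjugacy the posterior parameters are (a+s, b+f).
Subtract the data counts: 17−7=10, 31−3=28.

Beta(10, 28)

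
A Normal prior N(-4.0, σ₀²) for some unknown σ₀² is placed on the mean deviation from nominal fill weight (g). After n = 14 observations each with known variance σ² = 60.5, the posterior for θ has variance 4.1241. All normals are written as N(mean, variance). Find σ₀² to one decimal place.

Posterior precision equals prior precision plus data precision: 1/σ_n² = 1/σ₀² + n/σ².
So 1/σ₀² = 1/4.1241 − 14/60.5 = 0.242477 − 0.231405 = 0.011072.
Hence σ₀² = 1/0.011072 ≈ 90.3.

σ₀² = 90.3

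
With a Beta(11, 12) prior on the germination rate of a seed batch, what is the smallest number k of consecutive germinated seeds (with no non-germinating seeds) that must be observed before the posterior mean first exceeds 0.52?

k = 3

After k germinated seeds and 0 non-germinating seeds the posterior is Beta(11+k, 12), with mean (11+k)/(11+12+k).
Set (11+k)/(23+k) > 0.52 and solve: k > (0.52·23 − 11)/(1 − 0.52) = 2.000.
The smallest integer exceeding 2.000 is 3.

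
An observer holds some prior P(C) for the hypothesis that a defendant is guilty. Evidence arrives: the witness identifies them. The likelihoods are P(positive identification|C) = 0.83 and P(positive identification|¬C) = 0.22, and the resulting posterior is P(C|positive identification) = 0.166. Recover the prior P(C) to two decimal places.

P(C) = 0.05

Bayes' rule in odds form gives O(C|E) = O(C)·[P(E|C)/P(E|¬C)], hence O(C) = O(C|E)/LR.
Posterior odds = 0.166/(1−0.166) = 0.1990. LR = 0.83/0.22 = 3.7727.
Prior odds = 0.1990/3.7727 = 0.0527, so P(C) = 0.0527/(1+0.0527) ≈ 0.05.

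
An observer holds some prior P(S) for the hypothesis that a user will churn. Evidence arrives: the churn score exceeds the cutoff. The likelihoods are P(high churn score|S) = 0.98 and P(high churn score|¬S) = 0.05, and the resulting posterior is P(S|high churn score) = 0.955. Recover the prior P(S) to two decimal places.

P(S) = 0.52

Bayes' rule in odds form gives O(S|E) = O(S)·[P(E|S)/P(E|¬S)], hence O(S) = O(S|E)/LR.
Posterior odds = 0.955/(1−0.955) = 21.2222. LR = 0.98/0.05 = 19.6000.
Prior odds = 21.2222/19.6000 = 1.0828, so P(S) = 1.0828/(1+1.0828) ≈ 0.52.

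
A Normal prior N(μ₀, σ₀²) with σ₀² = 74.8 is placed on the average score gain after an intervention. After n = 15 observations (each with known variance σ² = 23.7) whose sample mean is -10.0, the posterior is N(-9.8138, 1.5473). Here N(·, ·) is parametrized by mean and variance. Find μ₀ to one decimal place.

μ₀ = -1.0

With known observation variance, the Normal–Normal posterior has precision τ_n = τ₀ + n/σ² and mean μ_n = (τ₀μ₀ + (n/σ²)x̄)/τ_n.
Here τ₀ = 1/74.8 = 0.013369 and τ_data = 15/23.7 = 0.632911, so τ_n = 0.646280.
Rearranging for μ₀: μ₀ = (μ_n·τ_n − τ_data·x̄)/τ₀ = (-9.8138·0.646280 − 0.632911·-10.0) / 0.013369 = -0.013353/0.013369 ≈ -1.0.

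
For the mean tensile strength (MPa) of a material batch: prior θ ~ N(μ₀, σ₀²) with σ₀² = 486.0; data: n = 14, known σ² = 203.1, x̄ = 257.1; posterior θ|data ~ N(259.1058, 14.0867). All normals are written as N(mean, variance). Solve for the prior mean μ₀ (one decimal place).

μ₀ = 326.3

With known observation variance, the Normal–Normal posterior has precision τ_n = τ₀ + n/σ² and mean μ_n = (τ₀μ₀ + (n/σ²)x̄)/τ_n.
Here τ₀ = 1/486.0 = 0.002058 and τ_data = 14/203.1 = 0.068932, so τ_n = 0.070990.
Rearranging for μ₀: μ₀ = (μ_n·τ_n − τ_data·x̄)/τ₀ = (259.1058·0.070990 − 0.068932·257.1) / 0.002058 = 0.671504/0.002058 ≈ 326.3.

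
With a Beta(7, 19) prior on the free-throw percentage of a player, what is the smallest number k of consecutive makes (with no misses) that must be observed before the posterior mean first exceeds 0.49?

After k makes and 0 misses the posterior is Beta(7+k, 19), with mean (7+k)/(7+19+k).
Set (7+k)/(26+k) > 0.49 and solve: k > (0.49·26 − 7)/(1 − 0.49) = 11.255.
The smallest integer exceeding 11.255 is 12.

k = 12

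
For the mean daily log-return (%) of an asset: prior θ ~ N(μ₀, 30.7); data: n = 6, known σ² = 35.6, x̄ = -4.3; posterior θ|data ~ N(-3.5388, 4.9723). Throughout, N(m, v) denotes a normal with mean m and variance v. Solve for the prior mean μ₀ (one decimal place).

μ₀ = 0.4

The posterior mean is a precision-weighted average: μ_n = (τ₀μ₀ + τ_data·x̄)/(τ₀+τ_data), with τ₀=1/σ₀² and τ_data=n/σ².
Here τ₀ = 1/30.7 = 0.032573 and τ_data = 6/35.6 = 0.168539, so τ_n = 0.201112.
Rearranging for μ₀: μ₀ = (μ_n·τ_n − τ_data·x̄)/τ₀ = (-3.5388·0.201112 − 0.168539·-4.3) / 0.032573 = 0.013023/0.032573 ≈ 0.4.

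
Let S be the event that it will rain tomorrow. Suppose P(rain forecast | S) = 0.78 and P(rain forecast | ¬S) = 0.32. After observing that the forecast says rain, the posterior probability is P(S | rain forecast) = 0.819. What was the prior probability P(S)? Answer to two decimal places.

In odds form, posterior odds = prior odds × likelihood ratio, so prior odds = posterior odds ÷ LR.
Posterior odds = 0.819/(1−0.819) = 4.5249. LR = 0.78/0.32 = 2.4375.
Prior odds = 4.5249/2.4375 = 1.8564, so P(S) = 1.8564/(1+1.8564) ≈ 0.65.

P(S) = 0.65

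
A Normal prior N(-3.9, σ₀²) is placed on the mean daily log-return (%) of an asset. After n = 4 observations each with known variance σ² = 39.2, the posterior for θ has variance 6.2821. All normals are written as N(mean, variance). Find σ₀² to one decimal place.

For the Normal–Normal model with known σ², precisions add: τ_n = τ₀ + n/σ².
So 1/σ₀² = 1/6.2821 − 4/39.2 = 0.159182 − 0.102041 = 0.057141.
Hence σ₀² = 1/0.057141 ≈ 17.5.

σ₀² = 17.5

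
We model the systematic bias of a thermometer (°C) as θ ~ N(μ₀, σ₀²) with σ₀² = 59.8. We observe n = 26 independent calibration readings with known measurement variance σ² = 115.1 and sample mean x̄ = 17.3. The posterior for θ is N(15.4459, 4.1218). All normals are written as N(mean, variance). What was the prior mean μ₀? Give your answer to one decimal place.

μ₀ = -9.6

With known observation variance, the Normal–Normal posterior has precision τ_n = τ₀ + n/σ² and mean μ_n = (τ₀μ₀ + (n/σ²)x̄)/τ_n.
Here τ₀ = 1/59.8 = 0.016722 and τ_data = 26/115.1 = 0.225891, so τ_n = 0.242613.
Rearranging for μ₀: μ₀ = (μ_n·τ_n − τ_data·x̄)/τ₀ = (15.4459·0.242613 − 0.225891·17.3) / 0.016722 = -0.160538/0.016722 ≈ -9.6.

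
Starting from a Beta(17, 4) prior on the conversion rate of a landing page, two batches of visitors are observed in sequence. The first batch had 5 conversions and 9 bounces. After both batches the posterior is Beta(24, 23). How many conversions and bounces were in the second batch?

Because Beta–binomial updating is additive in the counts, the combined data contributed (α_post−α_prior, β_post−β_prior) successes and failures.
Total across both batches: 24−17=7 conversions, 23−4=19 bounces.
Subtract the first batch: 7−5=2 conversions and 19−9=10 bounces.

2 conversions and 10 bounces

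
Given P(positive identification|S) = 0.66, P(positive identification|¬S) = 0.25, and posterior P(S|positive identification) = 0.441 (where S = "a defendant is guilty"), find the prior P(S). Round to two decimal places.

P(S) = 0.23

Bayes' rule in odds form gives O(S|E) = O(S)·[P(E|S)/P(E|¬S)], hence O(S) = O(S|E)/LR.
Posterior odds = 0.441/(1−0.441) = 0.7889. LR = 0.66/0.25 = 2.6400.
Prior odds = 0.7889/2.6400 = 0.2988, so P(S) = 0.2988/(1+0.2988) ≈ 0.23.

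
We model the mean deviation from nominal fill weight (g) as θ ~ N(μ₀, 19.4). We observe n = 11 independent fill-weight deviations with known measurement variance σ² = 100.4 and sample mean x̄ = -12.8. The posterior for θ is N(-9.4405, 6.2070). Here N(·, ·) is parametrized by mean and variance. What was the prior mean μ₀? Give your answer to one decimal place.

With known observation variance, the Normal–Normal posterior has precision τ_n = τ₀ + n/σ² and mean μ_n = (τ₀μ₀ + (n/σ²)x̄)/τ_n.
Here τ₀ = 1/19.4 = 0.051546 and τ_data = 11/100.4 = 0.109562, so τ_n = 0.161108.
Rearranging for μ₀: μ₀ = (μ_n·τ_n − τ_data·x̄)/τ₀ = (-9.4405·0.161108 − 0.109562·-12.8) / 0.051546 = -0.118546/0.051546 ≈ -2.3.

μ₀ = -2.3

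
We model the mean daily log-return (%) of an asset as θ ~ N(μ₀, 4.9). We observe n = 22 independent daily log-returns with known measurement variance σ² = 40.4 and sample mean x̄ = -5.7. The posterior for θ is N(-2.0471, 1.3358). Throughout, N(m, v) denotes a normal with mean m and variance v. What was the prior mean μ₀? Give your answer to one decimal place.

μ₀ = 7.7

With known observation variance, the Normal–Normal posterior has precision τ_n = τ₀ + n/σ² and mean μ_n = (τ₀μ₀ + (n/σ²)x̄)/τ_n.
Here τ₀ = 1/4.9 = 0.204082 and τ_data = 22/40.4 = 0.544554, so τ_n = 0.748636.
Rearranging for μ₀: μ₀ = (μ_n·τ_n − τ_data·x̄)/τ₀ = (-2.0471·0.748636 − 0.544554·-5.7) / 0.204082 = 1.571425/0.204082 ≈ 7.7.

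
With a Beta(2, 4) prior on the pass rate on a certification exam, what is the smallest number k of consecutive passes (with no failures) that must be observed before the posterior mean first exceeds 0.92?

k = 45

After k passes and 0 failures the posterior is Beta(2+k, 4), with mean (2+k)/(2+4+k).
Set (2+k)/(6+k) > 0.92 and solve: k > (0.92·6 − 2)/(1 − 0.92) = 44.000.
The smallest integer exceeding 44.000 is 45.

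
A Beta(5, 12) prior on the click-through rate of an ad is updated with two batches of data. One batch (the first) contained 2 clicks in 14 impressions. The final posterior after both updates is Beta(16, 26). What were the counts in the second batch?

9 clicks and 2 non-clicks

Sequential conjugate updates are equivalent to a single update on the pooled data, so total successes = posterior α − prior α and total failures = posterior β − prior β.
Total across both batches: 16−5=11 clicks, 26−12=14 non-clicks.
Subtract the first batch: 11−2=9 clicks and 14−12=2 non-clicks.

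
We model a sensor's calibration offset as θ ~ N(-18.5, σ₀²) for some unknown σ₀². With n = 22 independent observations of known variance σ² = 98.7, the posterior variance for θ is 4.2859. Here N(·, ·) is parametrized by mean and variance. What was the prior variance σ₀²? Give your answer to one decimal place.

For the Normal–Normal model with known σ², precisions add: τ_n = τ₀ + n/σ².
So 1/σ₀² = 1/4.2859 − 22/98.7 = 0.233323 − 0.222898 = 0.010425.
Hence σ₀² = 1/0.010425 ≈ 95.9.

σ₀² = 95.9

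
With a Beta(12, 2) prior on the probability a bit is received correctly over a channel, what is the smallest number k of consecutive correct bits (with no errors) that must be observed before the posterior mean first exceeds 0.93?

k = 15

After k correct bits and 0 errors the posterior is Beta(12+k, 2), with mean (12+k)/(12+2+k).
Set (12+k)/(14+k) > 0.93 and solve: k > (0.93·14 − 12)/(1 − 0.93) = 14.571.
The smallest integer exceeding 14.571 is 15.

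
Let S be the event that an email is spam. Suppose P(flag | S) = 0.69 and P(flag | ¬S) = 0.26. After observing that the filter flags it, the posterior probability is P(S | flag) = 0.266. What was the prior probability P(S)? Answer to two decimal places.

P(S) = 0.12

In odds form, posterior odds = prior odds × likelihood ratio, so prior odds = posterior odds ÷ LR.
Posterior odds = 0.266/(1−0.266) = 0.3624. LR = 0.69/0.26 = 2.6538.
Prior odds = 0.3624/2.6538 = 0.1366, so P(S) = 0.1366/(1+0.1366) ≈ 0.12.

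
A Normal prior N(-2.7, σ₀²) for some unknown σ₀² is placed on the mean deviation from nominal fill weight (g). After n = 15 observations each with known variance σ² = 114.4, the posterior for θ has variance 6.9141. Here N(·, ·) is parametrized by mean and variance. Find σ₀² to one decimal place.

For the Normal–Normal model with known σ², precisions add: τ_n = τ₀ + n/σ².
So 1/σ₀² = 1/6.9141 − 15/114.4 = 0.144632 − 0.131119 = 0.013513.
Hence σ₀² = 1/0.013513 ≈ 74.0.

σ₀² = 74.0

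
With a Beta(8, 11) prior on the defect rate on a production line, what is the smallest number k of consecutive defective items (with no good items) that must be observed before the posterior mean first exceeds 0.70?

k = 18

After k defective items and 0 good items the posterior is Beta(8+k, 11), with mean (8+k)/(8+11+k).
Set (8+k)/(19+k) > 0.70 and solve: k > (0.70·19 − 8)/(1 − 0.70) = 17.667.
The smallest integer exceeding 17.667 is 18, and checking k=18: (26)/(37) = 0.7027 > 0.70.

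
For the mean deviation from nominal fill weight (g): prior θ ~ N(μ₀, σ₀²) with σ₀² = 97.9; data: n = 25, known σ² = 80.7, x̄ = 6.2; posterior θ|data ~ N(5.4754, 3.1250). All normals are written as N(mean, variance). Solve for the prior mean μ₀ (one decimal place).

With known observation variance, the Normal–Normal posterior has precision τ_n = τ₀ + n/σ² and mean μ_n = (τ₀μ₀ + (n/σ²)x̄)/τ_n.
Here τ₀ = 1/97.9 = 0.010215 and τ_data = 25/80.7 = 0.309789, so τ_n = 0.320004.
Rearranging for μ₀: μ₀ = (μ_n·τ_n − τ_data·x̄)/τ₀ = (5.4754·0.320004 − 0.309789·6.2) / 0.010215 = -0.168542/0.010215 ≈ -16.5.

μ₀ = -16.5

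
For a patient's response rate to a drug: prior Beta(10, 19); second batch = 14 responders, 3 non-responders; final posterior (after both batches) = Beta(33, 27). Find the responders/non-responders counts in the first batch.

Because Beta–binomial updating is additive in the counts, the combined data contributed (α_post−α_prior, β_post−β_prior) successes and failures.
Total across both batches: 33−10=23 responders, 27−19=8 non-responders.
Subtract the second batch: 23−14=9 responders and 8−3=5 non-responders.

9 responders and 5 non-responders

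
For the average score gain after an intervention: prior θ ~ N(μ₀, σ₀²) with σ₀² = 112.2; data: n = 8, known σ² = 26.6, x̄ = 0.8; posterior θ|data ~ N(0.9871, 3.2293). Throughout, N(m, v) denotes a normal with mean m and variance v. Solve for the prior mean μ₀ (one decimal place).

μ₀ = 7.3

The posterior mean is a precision-weighted average: μ_n = (τ₀μ₀ + τ_data·x̄)/(τ₀+τ_data), with τ₀=1/σ₀² and τ_data=n/σ².
Here τ₀ = 1/112.2 = 0.008913 and τ_data = 8/26.6 = 0.300752, so τ_n = 0.309665.
Rearranging for μ₀: μ₀ = (μ_n·τ_n − τ_data·x̄)/τ₀ = (0.9871·0.309665 − 0.300752·0.8) / 0.008913 = 0.065069/0.008913 ≈ 7.3.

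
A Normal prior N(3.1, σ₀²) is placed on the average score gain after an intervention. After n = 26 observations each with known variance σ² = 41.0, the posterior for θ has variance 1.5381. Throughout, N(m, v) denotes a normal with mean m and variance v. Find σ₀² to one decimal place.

Posterior precision equals prior precision plus data precision: 1/σ_n² = 1/σ₀² + n/σ².
So 1/σ₀² = 1/1.5381 − 26/41.0 = 0.650153 − 0.634146 = 0.016007.
Hence σ₀² = 1/0.016007 ≈ 62.5.

σ₀² = 62.5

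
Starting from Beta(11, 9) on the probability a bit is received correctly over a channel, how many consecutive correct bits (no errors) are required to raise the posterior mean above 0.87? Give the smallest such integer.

k = 50

After k correct bits and 0 errors the posterior is Beta(11+k, 9), with mean (11+k)/(11+9+k).
Set (11+k)/(20+k) > 0.87 and solve: k > (0.87·20 − 11)/(1 − 0.87) = 49.231.
The smallest integer exceeding 49.231 is 50, and checking k=50: (61)/(70) = 0.8714 > 0.87.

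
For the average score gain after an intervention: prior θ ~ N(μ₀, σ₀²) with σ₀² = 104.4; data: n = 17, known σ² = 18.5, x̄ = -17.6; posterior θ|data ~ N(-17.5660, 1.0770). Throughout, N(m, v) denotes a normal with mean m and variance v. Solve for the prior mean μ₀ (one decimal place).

μ₀ = -14.3

With known observation variance, the Normal–Normal posterior has precision τ_n = τ₀ + n/σ² and mean μ_n = (τ₀μ₀ + (n/σ²)x̄)/τ_n.
Here τ₀ = 1/104.4 = 0.009579 and τ_data = 17/18.5 = 0.918919, so τ_n = 0.928498.
Rearranging for μ₀: μ₀ = (μ_n·τ_n − τ_data·x̄)/τ₀ = (-17.5660·0.928498 − 0.918919·-17.6) / 0.009579 = -0.137021/0.009579 ≈ -14.3.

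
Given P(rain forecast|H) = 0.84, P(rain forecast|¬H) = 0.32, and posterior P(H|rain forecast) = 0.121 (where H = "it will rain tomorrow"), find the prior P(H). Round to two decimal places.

P(H) = 0.05

In odds form, posterior odds = prior odds × likelihood ratio, so prior odds = posterior odds ÷ LR.
Posterior odds = 0.121/(1−0.121) = 0.1377. LR = 0.84/0.32 = 2.6250.
Prior odds = 0.1377/2.6250 = 0.0525, so P(H) = 0.0525/(1+0.0525) ≈ 0.05.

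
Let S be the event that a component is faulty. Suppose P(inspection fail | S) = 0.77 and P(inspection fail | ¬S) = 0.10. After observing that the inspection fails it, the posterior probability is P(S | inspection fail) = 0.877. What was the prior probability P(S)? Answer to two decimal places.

P(S) = 0.48

Bayes' rule in odds form gives O(S|E) = O(S)·[P(E|S)/P(E|¬S)], hence O(S) = O(S|E)/LR.
Posterior odds = 0.877/(1−0.877) = 7.1301. LR = 0.77/0.10 = 7.7000.
Prior odds = 7.1301/7.7000 = 0.9260, so P(S) = 0.9260/(1+0.9260) ≈ 0.48.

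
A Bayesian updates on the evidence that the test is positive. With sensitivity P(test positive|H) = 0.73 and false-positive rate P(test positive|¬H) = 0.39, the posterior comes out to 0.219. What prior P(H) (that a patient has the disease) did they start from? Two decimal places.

In odds form, posterior odds = prior odds × likelihood ratio, so prior odds = posterior odds ÷ LR.
Posterior odds = 0.219/(1−0.219) = 0.2804. LR = 0.73/0.39 = 1.8718.
Prior odds = 0.2804/1.8718 = 0.1498, so P(H) = 0.1498/(1+0.1498) ≈ 0.13.

P(H) = 0.13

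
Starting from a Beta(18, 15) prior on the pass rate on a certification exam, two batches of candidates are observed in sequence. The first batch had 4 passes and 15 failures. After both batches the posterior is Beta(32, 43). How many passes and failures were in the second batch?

10 passes and 13 failures

Because Beta–binomial updating is additive in the counts, the combined data contributed (α_post−α_prior, β_post−β_prior) successes and failures.
Total across both batches: 32−18=14 passes, 43−15=28 failures.
Subtract the first batch: 14−4=10 passes and 28−15=13 failures.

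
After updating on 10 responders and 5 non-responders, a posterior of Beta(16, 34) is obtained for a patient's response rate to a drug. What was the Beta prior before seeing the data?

A Beta(α, β) prior with s successes and f failures in binomial data gives a Beta(α+s, β+f) posterior.
So α = 16 − 10 = 6 and β = 34 − 5 = 29.

Beta(6, 29)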